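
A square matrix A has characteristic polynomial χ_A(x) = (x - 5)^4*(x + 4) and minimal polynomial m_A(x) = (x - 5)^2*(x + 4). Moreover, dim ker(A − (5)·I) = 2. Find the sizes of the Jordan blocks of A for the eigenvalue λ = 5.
Block sizes for λ = 5: [2, 2]

Step 1 — from the characteristic polynomial, algebraic multiplicity of λ = 5 is 4. From dim ker(A − (5)·I) = 2, there are exactly 2 Jordan blocks for λ = 5.
Step 2 — from the minimal polynomial, the factor (x − 5)^2 tells us the largest block for λ = 5 has size 2.
Step 3 — with total size 4, 2 blocks, and largest block 2, the block sizes (in nonincreasing order) are [2, 2].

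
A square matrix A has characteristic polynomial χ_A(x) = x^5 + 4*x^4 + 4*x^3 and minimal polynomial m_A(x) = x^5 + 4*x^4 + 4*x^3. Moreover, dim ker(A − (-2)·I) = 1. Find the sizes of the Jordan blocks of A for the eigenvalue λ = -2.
Block sizes for λ = -2: [2]

Step 1 — from the characteristic polynomial, algebraic multiplicity of λ = -2 is 2. From dim ker(A − (-2)·I) = 1, there are exactly 1 Jordan blocks for λ = -2.
Step 2 — from the minimal polynomial, the factor (x + 2)^2 tells us the largest block for λ = -2 has size 2.
Step 3 — with total size 2, 1 blocks, and largest block 2, the block sizes (in nonincreasing order) are [2].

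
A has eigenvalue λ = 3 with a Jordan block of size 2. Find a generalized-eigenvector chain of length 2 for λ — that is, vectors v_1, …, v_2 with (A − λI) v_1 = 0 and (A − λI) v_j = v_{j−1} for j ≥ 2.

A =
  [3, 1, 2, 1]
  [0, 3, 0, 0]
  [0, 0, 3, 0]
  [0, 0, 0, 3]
A Jordan chain for λ = 3 of length 2:
v_1 = (1, 0, 0, 0)ᵀ
v_2 = (0, 1, 0, 0)ᵀ

Let N = A − (3)·I. We want v_2 with N^2 v_2 = 0 but N^1 v_2 ≠ 0; then v_{j-1} := N · v_j for j = 2, …, 2.

Pick v_2 = (0, 1, 0, 0)ᵀ.
Then v_1 = N · v_2 = (1, 0, 0, 0)ᵀ.

Sanity check: (A − (3)·I) v_1 = (0, 0, 0, 0)ᵀ = 0. ✓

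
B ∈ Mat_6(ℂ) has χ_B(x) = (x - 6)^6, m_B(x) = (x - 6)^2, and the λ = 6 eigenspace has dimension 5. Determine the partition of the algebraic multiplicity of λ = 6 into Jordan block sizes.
Block sizes for λ = 6: [2, 1, 1, 1, 1]

Step 1 — from the characteristic polynomial, algebraic multiplicity of λ = 6 is 6. From dim ker(B − (6)·I) = 5, there are exactly 5 Jordan blocks for λ = 6.
Step 2 — from the minimal polynomial, the factor (x − 6)^2 tells us the largest block for λ = 6 has size 2.
Step 3 — with total size 6, 5 blocks, and largest block 2, the block sizes (in nonincreasing order) are [2, 1, 1, 1, 1].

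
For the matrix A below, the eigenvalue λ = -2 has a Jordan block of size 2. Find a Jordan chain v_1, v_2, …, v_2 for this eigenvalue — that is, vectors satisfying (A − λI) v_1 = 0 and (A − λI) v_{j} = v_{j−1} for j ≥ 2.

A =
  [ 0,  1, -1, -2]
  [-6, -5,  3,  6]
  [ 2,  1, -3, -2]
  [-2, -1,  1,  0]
A Jordan chain for λ = -2 of length 2:
v_1 = (2, -6, 2, -2)ᵀ
v_2 = (1, 0, 0, 0)ᵀ

Let N = A − (-2)·I. We want v_2 with N^2 v_2 = 0 but N^1 v_2 ≠ 0; then v_{j-1} := N · v_j for j = 2, …, 2.

Pick v_2 = (1, 0, 0, 0)ᵀ.
Then v_1 = N · v_2 = (2, -6, 2, -2)ᵀ.

Sanity check: (A − (-2)·I) v_1 = (0, 0, 0, 0)ᵀ = 0. ✓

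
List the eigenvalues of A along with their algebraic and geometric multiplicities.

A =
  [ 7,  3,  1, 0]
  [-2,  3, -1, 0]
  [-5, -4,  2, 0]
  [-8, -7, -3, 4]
λ = 4: alg = 4, geom = 2

Step 1 — factor the characteristic polynomial to read off the algebraic multiplicities:
  χ_A(x) = (x - 4)^4

Step 2 — compute geometric multiplicities via the rank-nullity identity g(λ) = n − rank(A − λI):
  rank(A − (4)·I) = 2, so dim ker(A − (4)·I) = n − 2 = 2

Summary:
  λ = 4: algebraic multiplicity = 4, geometric multiplicity = 2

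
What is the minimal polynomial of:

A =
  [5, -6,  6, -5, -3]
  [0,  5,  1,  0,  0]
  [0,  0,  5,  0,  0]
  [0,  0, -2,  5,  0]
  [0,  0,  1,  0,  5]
x^3 - 15*x^2 + 75*x - 125

The characteristic polynomial is χ_A(x) = (x - 5)^5, so the eigenvalues are known. The minimal polynomial is
  m_A(x) = Π_λ (x − λ)^{k_λ}
where k_λ is the size of the *largest* Jordan block for λ (equivalently, the smallest k with (A − λI)^k v = 0 for every generalised eigenvector v of λ).

  λ = 5: largest Jordan block has size 3, contributing (x − 5)^3

So m_A(x) = (x - 5)^3 = x^3 - 15*x^2 + 75*x - 125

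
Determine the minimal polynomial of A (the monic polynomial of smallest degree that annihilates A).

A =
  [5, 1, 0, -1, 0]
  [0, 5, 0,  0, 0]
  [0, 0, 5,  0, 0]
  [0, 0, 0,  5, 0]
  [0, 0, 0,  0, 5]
x^2 - 10*x + 25

The characteristic polynomial is χ_A(x) = (x - 5)^5, so the eigenvalues are known. The minimal polynomial is
  m_A(x) = Π_λ (x − λ)^{k_λ}
where k_λ is the size of the *largest* Jordan block for λ (equivalently, the smallest k with (A − λI)^k v = 0 for every generalised eigenvector v of λ).

  λ = 5: largest Jordan block has size 2, contributing (x − 5)^2

So m_A(x) = (x - 5)^2 = x^2 - 10*x + 25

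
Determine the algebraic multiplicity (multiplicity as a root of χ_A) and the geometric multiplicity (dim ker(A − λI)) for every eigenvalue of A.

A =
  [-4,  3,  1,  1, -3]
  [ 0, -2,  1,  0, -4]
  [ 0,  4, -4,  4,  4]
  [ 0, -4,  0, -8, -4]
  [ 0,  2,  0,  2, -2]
λ = -4: alg = 5, geom = 3

Step 1 — factor the characteristic polynomial to read off the algebraic multiplicities:
  χ_A(x) = (x + 4)^5

Step 2 — compute geometric multiplicities via the rank-nullity identity g(λ) = n − rank(A − λI):
  rank(A − (-4)·I) = 2, so dim ker(A − (-4)·I) = n − 2 = 3

Summary:
  λ = -4: algebraic multiplicity = 5, geometric multiplicity = 3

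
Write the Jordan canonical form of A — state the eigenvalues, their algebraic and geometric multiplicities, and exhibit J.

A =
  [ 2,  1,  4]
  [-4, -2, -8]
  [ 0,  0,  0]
J_2(0) ⊕ J_1(0)

The characteristic polynomial is
  det(x·I − A) = x^3

Eigenvalues and multiplicities (the geometric multiplicity of λ is n − rank(A − λI), which equals the number of Jordan blocks for λ):
  λ = 0: algebraic multiplicity = 3, geometric multiplicity = 2

Determining the block sizes for each eigenvalue:
  λ = 0: 2 blocks summing to 3 forces exactly one block of size 2 and the rest size 1 → block sizes [2, 1]

Assembling the blocks gives a Jordan form
J =
  [0, 1, 0]
  [0, 0, 0]
  [0, 0, 0]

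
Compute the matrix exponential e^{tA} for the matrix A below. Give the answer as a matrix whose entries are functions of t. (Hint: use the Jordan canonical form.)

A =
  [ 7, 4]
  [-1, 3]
e^{tA} =
  [2*t*exp(5*t) + exp(5*t), 4*t*exp(5*t)]
  [-t*exp(5*t), -2*t*exp(5*t) + exp(5*t)]

Strategy: write A = P · J · P⁻¹ where J is a Jordan canonical form, so e^{tA} = P · e^{tJ} · P⁻¹, and e^{tJ} can be computed block-by-block.

A has Jordan form
J =
  [5, 1]
  [0, 5]
(up to reordering of blocks).

Per-block formulas:
  For a 2×2 Jordan block J_2(5): exp(t · J_2(5)) = e^(5t)·(I + t·N), where N is the 2×2 nilpotent shift.

After assembling e^{tJ} and conjugating by P, we get:

e^{tA} =
  [2*t*exp(5*t) + exp(5*t), 4*t*exp(5*t)]
  [-t*exp(5*t), -2*t*exp(5*t) + exp(5*t)]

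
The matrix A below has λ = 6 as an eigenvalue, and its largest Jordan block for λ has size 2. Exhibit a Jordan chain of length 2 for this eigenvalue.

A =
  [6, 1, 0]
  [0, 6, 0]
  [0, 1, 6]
A Jordan chain for λ = 6 of length 2:
v_1 = (1, 0, 1)ᵀ
v_2 = (0, 1, 0)ᵀ

Let N = A − (6)·I. We want v_2 with N^2 v_2 = 0 but N^1 v_2 ≠ 0; then v_{j-1} := N · v_j for j = 2, …, 2.

Pick v_2 = (0, 1, 0)ᵀ.
Then v_1 = N · v_2 = (1, 0, 1)ᵀ.

Sanity check: (A − (6)·I) v_1 = (0, 0, 0)ᵀ = 0. ✓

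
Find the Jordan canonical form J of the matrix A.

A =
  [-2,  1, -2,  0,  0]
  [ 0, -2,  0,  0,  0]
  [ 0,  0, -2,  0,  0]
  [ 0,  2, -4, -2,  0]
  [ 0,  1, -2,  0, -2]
J_2(-2) ⊕ J_1(-2) ⊕ J_1(-2) ⊕ J_1(-2)

The characteristic polynomial is
  det(x·I − A) = x^5 + 10*x^4 + 40*x^3 + 80*x^2 + 80*x + 32 = (x + 2)^5

Eigenvalues and multiplicities (the geometric multiplicity of λ is n − rank(A − λI), which equals the number of Jordan blocks for λ):
  λ = -2: algebraic multiplicity = 5, geometric multiplicity = 4

Determining the block sizes for each eigenvalue:
  λ = -2: 4 blocks summing to 5 forces exactly one block of size 2 and the rest size 1 → block sizes [2, 1, 1, 1]

Assembling the blocks gives a Jordan form
J =
  [-2,  1,  0,  0,  0]
  [ 0, -2,  0,  0,  0]
  [ 0,  0, -2,  0,  0]
  [ 0,  0,  0, -2,  0]
  [ 0,  0,  0,  0, -2]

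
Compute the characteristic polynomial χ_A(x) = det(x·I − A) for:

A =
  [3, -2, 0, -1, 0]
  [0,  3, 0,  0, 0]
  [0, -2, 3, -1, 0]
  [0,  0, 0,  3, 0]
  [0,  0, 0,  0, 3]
x^5 - 15*x^4 + 90*x^3 - 270*x^2 + 405*x - 243

Expanding det(x·I − A) (e.g. by cofactor expansion or by noting that A is similar to its Jordan form J, which has the same characteristic polynomial as A) gives
  χ_A(x) = x^5 - 15*x^4 + 90*x^3 - 270*x^2 + 405*x - 243
which factors as (x - 3)^5. The eigenvalues (with algebraic multiplicities) are λ = 3 with multiplicity 5.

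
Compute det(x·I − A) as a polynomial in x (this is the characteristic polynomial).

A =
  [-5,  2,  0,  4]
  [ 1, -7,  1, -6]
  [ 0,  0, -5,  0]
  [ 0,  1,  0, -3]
x^4 + 20*x^3 + 150*x^2 + 500*x + 625

Expanding det(x·I − A) (e.g. by cofactor expansion or by noting that A is similar to its Jordan form J, which has the same characteristic polynomial as A) gives
  χ_A(x) = x^4 + 20*x^3 + 150*x^2 + 500*x + 625
which factors as (x + 5)^4. The eigenvalues (with algebraic multiplicities) are λ = -5 with multiplicity 4.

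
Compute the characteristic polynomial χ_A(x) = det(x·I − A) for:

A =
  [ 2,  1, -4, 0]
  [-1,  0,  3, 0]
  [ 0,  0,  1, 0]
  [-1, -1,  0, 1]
x^4 - 4*x^3 + 6*x^2 - 4*x + 1

Expanding det(x·I − A) (e.g. by cofactor expansion or by noting that A is similar to its Jordan form J, which has the same characteristic polynomial as A) gives
  χ_A(x) = x^4 - 4*x^3 + 6*x^2 - 4*x + 1
which factors as (x - 1)^4. The eigenvalues (with algebraic multiplicities) are λ = 1 with multiplicity 4.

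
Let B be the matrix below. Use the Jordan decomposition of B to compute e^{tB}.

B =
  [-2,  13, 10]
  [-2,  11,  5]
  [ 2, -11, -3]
e^{tB} =
  [5*t^2*exp(2*t) - 4*t*exp(2*t) + exp(2*t), -45*t^2*exp(2*t)/2 + 13*t*exp(2*t), -25*t^2*exp(2*t)/2 + 10*t*exp(2*t)]
  [-2*t*exp(2*t), 9*t*exp(2*t) + exp(2*t), 5*t*exp(2*t)]
  [2*t^2*exp(2*t) + 2*t*exp(2*t), -9*t^2*exp(2*t) - 11*t*exp(2*t), -5*t^2*exp(2*t) - 5*t*exp(2*t) + exp(2*t)]

Strategy: write B = P · J · P⁻¹ where J is a Jordan canonical form, so e^{tB} = P · e^{tJ} · P⁻¹, and e^{tJ} can be computed block-by-block.

B has Jordan form
J =
  [2, 1, 0]
  [0, 2, 1]
  [0, 0, 2]
(up to reordering of blocks).

Per-block formulas:
  For a 3×3 Jordan block J_3(2): exp(t · J_3(2)) = e^(2t)·(I + t·N + (t^2/2)·N^2), where N is the 3×3 nilpotent shift.

After assembling e^{tJ} and conjugating by P, we get:

e^{tB} =
  [5*t^2*exp(2*t) - 4*t*exp(2*t) + exp(2*t), -45*t^2*exp(2*t)/2 + 13*t*exp(2*t), -25*t^2*exp(2*t)/2 + 10*t*exp(2*t)]
  [-2*t*exp(2*t), 9*t*exp(2*t) + exp(2*t), 5*t*exp(2*t)]
  [2*t^2*exp(2*t) + 2*t*exp(2*t), -9*t^2*exp(2*t) - 11*t*exp(2*t), -5*t^2*exp(2*t) - 5*t*exp(2*t) + exp(2*t)]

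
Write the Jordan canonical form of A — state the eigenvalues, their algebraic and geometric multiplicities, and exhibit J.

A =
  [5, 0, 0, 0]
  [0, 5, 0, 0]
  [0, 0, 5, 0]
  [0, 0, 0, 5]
J_1(5) ⊕ J_1(5) ⊕ J_1(5) ⊕ J_1(5)

The characteristic polynomial is
  det(x·I − A) = x^4 - 20*x^3 + 150*x^2 - 500*x + 625 = (x - 5)^4

Eigenvalues and multiplicities (the geometric multiplicity of λ is n − rank(A − λI), which equals the number of Jordan blocks for λ):
  λ = 5: algebraic multiplicity = 4, geometric multiplicity = 4

Determining the block sizes for each eigenvalue:
  λ = 5: gm = am = 4, so every block has size 1 → block sizes [1, 1, 1, 1]

Assembling the blocks gives a Jordan form
J =
  [5, 0, 0, 0]
  [0, 5, 0, 0]
  [0, 0, 5, 0]
  [0, 0, 0, 5]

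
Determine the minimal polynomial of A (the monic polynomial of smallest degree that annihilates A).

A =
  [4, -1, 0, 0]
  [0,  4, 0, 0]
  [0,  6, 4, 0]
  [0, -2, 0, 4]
x^2 - 8*x + 16

The characteristic polynomial is χ_A(x) = (x - 4)^4, so the eigenvalues are known. The minimal polynomial is
  m_A(x) = Π_λ (x − λ)^{k_λ}
where k_λ is the size of the *largest* Jordan block for λ (equivalently, the smallest k with (A − λI)^k v = 0 for every generalised eigenvector v of λ).

  λ = 4: largest Jordan block has size 2, contributing (x − 4)^2

So m_A(x) = (x - 4)^2 = x^2 - 8*x + 16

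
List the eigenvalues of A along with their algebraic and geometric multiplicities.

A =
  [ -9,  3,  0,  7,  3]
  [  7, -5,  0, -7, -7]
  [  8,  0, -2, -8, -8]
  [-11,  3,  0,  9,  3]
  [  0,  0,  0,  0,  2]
λ = -5: alg = 1, geom = 1; λ = -2: alg = 2, geom = 2; λ = 2: alg = 2, geom = 2

Step 1 — factor the characteristic polynomial to read off the algebraic multiplicities:
  χ_A(x) = (x - 2)^2*(x + 2)^2*(x + 5)

Step 2 — compute geometric multiplicities via the rank-nullity identity g(λ) = n − rank(A − λI):
  rank(A − (-5)·I) = 4, so dim ker(A − (-5)·I) = n − 4 = 1
  rank(A − (-2)·I) = 3, so dim ker(A − (-2)·I) = n − 3 = 2
  rank(A − (2)·I) = 3, so dim ker(A − (2)·I) = n − 3 = 2

Summary:
  λ = -5: algebraic multiplicity = 1, geometric multiplicity = 1
  λ = -2: algebraic multiplicity = 2, geometric multiplicity = 2
  λ = 2: algebraic multiplicity = 2, geometric multiplicity = 2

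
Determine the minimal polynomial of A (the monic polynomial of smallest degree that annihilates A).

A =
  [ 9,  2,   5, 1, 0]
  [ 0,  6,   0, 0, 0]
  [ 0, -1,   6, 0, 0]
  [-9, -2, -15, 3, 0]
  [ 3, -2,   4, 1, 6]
x^3 - 18*x^2 + 108*x - 216

The characteristic polynomial is χ_A(x) = (x - 6)^5, so the eigenvalues are known. The minimal polynomial is
  m_A(x) = Π_λ (x − λ)^{k_λ}
where k_λ is the size of the *largest* Jordan block for λ (equivalently, the smallest k with (A − λI)^k v = 0 for every generalised eigenvector v of λ).

  λ = 6: largest Jordan block has size 3, contributing (x − 6)^3

So m_A(x) = (x - 6)^3 = x^3 - 18*x^2 + 108*x - 216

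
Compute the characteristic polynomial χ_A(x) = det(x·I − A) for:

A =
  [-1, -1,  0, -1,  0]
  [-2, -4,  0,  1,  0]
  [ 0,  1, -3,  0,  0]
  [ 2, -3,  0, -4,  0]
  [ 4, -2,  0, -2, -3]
x^5 + 15*x^4 + 90*x^3 + 270*x^2 + 405*x + 243

Expanding det(x·I − A) (e.g. by cofactor expansion or by noting that A is similar to its Jordan form J, which has the same characteristic polynomial as A) gives
  χ_A(x) = x^5 + 15*x^4 + 90*x^3 + 270*x^2 + 405*x + 243
which factors as (x + 3)^5. The eigenvalues (with algebraic multiplicities) are λ = -3 with multiplicity 5.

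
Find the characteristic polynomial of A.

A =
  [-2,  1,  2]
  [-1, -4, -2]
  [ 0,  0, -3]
x^3 + 9*x^2 + 27*x + 27

Expanding det(x·I − A) (e.g. by cofactor expansion or by noting that A is similar to its Jordan form J, which has the same characteristic polynomial as A) gives
  χ_A(x) = x^3 + 9*x^2 + 27*x + 27
which factors as (x + 3)^3. The eigenvalues (with algebraic multiplicities) are λ = -3 with multiplicity 3.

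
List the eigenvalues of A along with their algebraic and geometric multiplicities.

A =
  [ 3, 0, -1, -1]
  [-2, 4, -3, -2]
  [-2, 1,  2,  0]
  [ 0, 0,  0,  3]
λ = 3: alg = 4, geom = 2

Step 1 — factor the characteristic polynomial to read off the algebraic multiplicities:
  χ_A(x) = (x - 3)^4

Step 2 — compute geometric multiplicities via the rank-nullity identity g(λ) = n − rank(A − λI):
  rank(A − (3)·I) = 2, so dim ker(A − (3)·I) = n − 2 = 2

Summary:
  λ = 3: algebraic multiplicity = 4, geometric multiplicity = 2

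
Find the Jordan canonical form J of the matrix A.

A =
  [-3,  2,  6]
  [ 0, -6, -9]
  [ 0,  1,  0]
J_2(-3) ⊕ J_1(-3)

The characteristic polynomial is
  det(x·I − A) = x^3 + 9*x^2 + 27*x + 27 = (x + 3)^3

Eigenvalues and multiplicities (the geometric multiplicity of λ is n − rank(A − λI), which equals the number of Jordan blocks for λ):
  λ = -3: algebraic multiplicity = 3, geometric multiplicity = 2

Determining the block sizes for each eigenvalue:
  λ = -3: 2 blocks summing to 3 forces exactly one block of size 2 and the rest size 1 → block sizes [2, 1]

Assembling the blocks gives a Jordan form
J =
  [-3,  1,  0]
  [ 0, -3,  0]
  [ 0,  0, -3]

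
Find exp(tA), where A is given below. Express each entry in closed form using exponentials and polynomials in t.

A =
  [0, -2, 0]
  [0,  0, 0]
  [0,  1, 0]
e^{tA} =
  [1, -2*t, 0]
  [0, 1, 0]
  [0, t, 1]

Strategy: write A = P · J · P⁻¹ where J is a Jordan canonical form, so e^{tA} = P · e^{tJ} · P⁻¹, and e^{tJ} can be computed block-by-block.

A has Jordan form
J =
  [0, 1, 0]
  [0, 0, 0]
  [0, 0, 0]
(up to reordering of blocks).

Per-block formulas:
  For a 1×1 block at λ = 0: exp(t · [0]) = [e^(0t)].
  For a 2×2 Jordan block J_2(0): exp(t · J_2(0)) = e^(0t)·(I + t·N), where N is the 2×2 nilpotent shift.

After assembling e^{tJ} and conjugating by P, we get:

e^{tA} =
  [1, -2*t, 0]
  [0, 1, 0]
  [0, t, 1]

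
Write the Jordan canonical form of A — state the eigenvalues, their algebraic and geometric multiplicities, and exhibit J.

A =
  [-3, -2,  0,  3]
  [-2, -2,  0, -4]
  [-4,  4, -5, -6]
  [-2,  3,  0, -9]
J_2(-5) ⊕ J_1(-5) ⊕ J_1(-4)

The characteristic polynomial is
  det(x·I − A) = x^4 + 19*x^3 + 135*x^2 + 425*x + 500 = (x + 4)*(x + 5)^3

Eigenvalues and multiplicities (the geometric multiplicity of λ is n − rank(A − λI), which equals the number of Jordan blocks for λ):
  λ = -5: algebraic multiplicity = 3, geometric multiplicity = 2
  λ = -4: algebraic multiplicity = 1, geometric multiplicity = 1

Determining the block sizes for each eigenvalue:
  λ = -5: 2 blocks summing to 3 forces exactly one block of size 2 and the rest size 1 → block sizes [2, 1]
  λ = -4: one block (gm = 1), so the single block has size am = 1 → block sizes [1]

Assembling the blocks gives a Jordan form
J =
  [-5,  1,  0,  0]
  [ 0, -5,  0,  0]
  [ 0,  0, -5,  0]
  [ 0,  0,  0, -4]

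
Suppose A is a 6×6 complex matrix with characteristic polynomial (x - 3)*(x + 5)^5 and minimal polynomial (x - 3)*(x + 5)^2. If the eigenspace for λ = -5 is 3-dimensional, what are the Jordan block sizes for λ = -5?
Block sizes for λ = -5: [2, 2, 1]

Step 1 — from the characteristic polynomial, algebraic multiplicity of λ = -5 is 5. From dim ker(A − (-5)·I) = 3, there are exactly 3 Jordan blocks for λ = -5.
Step 2 — from the minimal polynomial, the factor (x + 5)^2 tells us the largest block for λ = -5 has size 2.
Step 3 — with total size 5, 3 blocks, and largest block 2, the block sizes (in nonincreasing order) are [2, 2, 1].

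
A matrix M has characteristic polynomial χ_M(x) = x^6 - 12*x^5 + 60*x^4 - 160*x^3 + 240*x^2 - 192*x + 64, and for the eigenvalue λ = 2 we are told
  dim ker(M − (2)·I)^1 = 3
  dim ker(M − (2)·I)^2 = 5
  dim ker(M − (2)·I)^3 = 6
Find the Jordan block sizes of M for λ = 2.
Block sizes for λ = 2: [3, 2, 1]

From the dimensions of kernels of powers, the number of Jordan blocks of size at least j is d_j − d_{j−1} where d_j = dim ker(N^j) (with d_0 = 0). Computing the differences gives [3, 2, 1].
The number of blocks of size exactly k is (#blocks of size ≥ k) − (#blocks of size ≥ k + 1), so the partition is: 1 block(s) of size 1, 1 block(s) of size 2, 1 block(s) of size 3.
In nonincreasing order the block sizes are [3, 2, 1].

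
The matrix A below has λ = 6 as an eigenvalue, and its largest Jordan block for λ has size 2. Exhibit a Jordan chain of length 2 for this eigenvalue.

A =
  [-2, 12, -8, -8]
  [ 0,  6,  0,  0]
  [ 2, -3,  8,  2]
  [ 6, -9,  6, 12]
A Jordan chain for λ = 6 of length 2:
v_1 = (-8, 0, 2, 6)ᵀ
v_2 = (1, 0, 0, 0)ᵀ

Let N = A − (6)·I. We want v_2 with N^2 v_2 = 0 but N^1 v_2 ≠ 0; then v_{j-1} := N · v_j for j = 2, …, 2.

Pick v_2 = (1, 0, 0, 0)ᵀ.
Then v_1 = N · v_2 = (-8, 0, 2, 6)ᵀ.

Sanity check: (A − (6)·I) v_1 = (0, 0, 0, 0)ᵀ = 0. ✓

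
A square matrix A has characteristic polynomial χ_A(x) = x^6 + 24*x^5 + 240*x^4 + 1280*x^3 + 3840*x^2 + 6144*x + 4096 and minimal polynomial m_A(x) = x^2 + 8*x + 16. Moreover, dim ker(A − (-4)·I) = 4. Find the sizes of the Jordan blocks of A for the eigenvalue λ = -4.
Block sizes for λ = -4: [2, 2, 1, 1]

Step 1 — from the characteristic polynomial, algebraic multiplicity of λ = -4 is 6. From dim ker(A − (-4)·I) = 4, there are exactly 4 Jordan blocks for λ = -4.
Step 2 — from the minimal polynomial, the factor (x + 4)^2 tells us the largest block for λ = -4 has size 2.
Step 3 — with total size 6, 4 blocks, and largest block 2, the block sizes (in nonincreasing order) are [2, 2, 1, 1].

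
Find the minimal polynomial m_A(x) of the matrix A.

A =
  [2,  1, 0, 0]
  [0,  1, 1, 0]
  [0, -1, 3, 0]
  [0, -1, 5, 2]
x^3 - 6*x^2 + 12*x - 8

The characteristic polynomial is χ_A(x) = (x - 2)^4, so the eigenvalues are known. The minimal polynomial is
  m_A(x) = Π_λ (x − λ)^{k_λ}
where k_λ is the size of the *largest* Jordan block for λ (equivalently, the smallest k with (A − λI)^k v = 0 for every generalised eigenvector v of λ).

  λ = 2: largest Jordan block has size 3, contributing (x − 2)^3

So m_A(x) = (x - 2)^3 = x^3 - 6*x^2 + 12*x - 8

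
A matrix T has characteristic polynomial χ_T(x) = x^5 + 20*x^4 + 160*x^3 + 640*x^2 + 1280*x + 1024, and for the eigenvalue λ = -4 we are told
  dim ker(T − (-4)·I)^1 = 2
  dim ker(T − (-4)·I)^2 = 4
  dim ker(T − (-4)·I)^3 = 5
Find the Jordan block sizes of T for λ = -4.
Block sizes for λ = -4: [3, 2]

From the dimensions of kernels of powers, the number of Jordan blocks of size at least j is d_j − d_{j−1} where d_j = dim ker(N^j) (with d_0 = 0). Computing the differences gives [2, 2, 1].
The number of blocks of size exactly k is (#blocks of size ≥ k) − (#blocks of size ≥ k + 1), so the partition is: 1 block(s) of size 2, 1 block(s) of size 3.
In nonincreasing order the block sizes are [3, 2].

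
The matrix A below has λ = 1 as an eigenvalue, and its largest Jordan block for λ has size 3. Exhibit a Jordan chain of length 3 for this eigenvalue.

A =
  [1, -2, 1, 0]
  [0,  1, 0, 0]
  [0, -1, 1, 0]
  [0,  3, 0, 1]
A Jordan chain for λ = 1 of length 3:
v_1 = (-1, 0, 0, 0)ᵀ
v_2 = (-2, 0, -1, 3)ᵀ
v_3 = (0, 1, 0, 0)ᵀ

Let N = A − (1)·I. We want v_3 with N^3 v_3 = 0 but N^2 v_3 ≠ 0; then v_{j-1} := N · v_j for j = 3, …, 2.

Pick v_3 = (0, 1, 0, 0)ᵀ.
Then v_2 = N · v_3 = (-2, 0, -1, 3)ᵀ.
Then v_1 = N · v_2 = (-1, 0, 0, 0)ᵀ.

Sanity check: (A − (1)·I) v_1 = (0, 0, 0, 0)ᵀ = 0. ✓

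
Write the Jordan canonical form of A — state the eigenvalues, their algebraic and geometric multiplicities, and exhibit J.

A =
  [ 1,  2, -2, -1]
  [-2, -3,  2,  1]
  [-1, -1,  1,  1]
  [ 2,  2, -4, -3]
J_2(-1) ⊕ J_2(-1)

The characteristic polynomial is
  det(x·I − A) = x^4 + 4*x^3 + 6*x^2 + 4*x + 1 = (x + 1)^4

Eigenvalues and multiplicities (the geometric multiplicity of λ is n − rank(A − λI), which equals the number of Jordan blocks for λ):
  λ = -1: algebraic multiplicity = 4, geometric multiplicity = 2

Determining the block sizes for each eigenvalue:
  λ = -1: with am = 4 and gm = 2, the partition is not yet determined (e.g. several partitions of 4 into 2 parts exist). Let N = A − (-1)·I. Computing rank(N^1) = 2, rank(N^2) = 0; the number of blocks of size ≥ j is rank(N^{j−1}) − rank(N^j), giving [2, 2]. So we have 2 block(s) of size 2 → block sizes [2, 2]

Assembling the blocks gives a Jordan form
J =
  [-1,  1,  0,  0]
  [ 0, -1,  0,  0]
  [ 0,  0, -1,  1]
  [ 0,  0,  0, -1]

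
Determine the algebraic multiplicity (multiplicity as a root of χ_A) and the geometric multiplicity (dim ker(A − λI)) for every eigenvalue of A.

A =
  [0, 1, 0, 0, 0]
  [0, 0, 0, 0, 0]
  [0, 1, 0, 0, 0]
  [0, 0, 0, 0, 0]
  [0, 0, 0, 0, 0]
λ = 0: alg = 5, geom = 4

Step 1 — factor the characteristic polynomial to read off the algebraic multiplicities:
  χ_A(x) = x^5

Step 2 — compute geometric multiplicities via the rank-nullity identity g(λ) = n − rank(A − λI):
  rank(A − (0)·I) = 1, so dim ker(A − (0)·I) = n − 1 = 4

Summary:
  λ = 0: algebraic multiplicity = 5, geometric multiplicity = 4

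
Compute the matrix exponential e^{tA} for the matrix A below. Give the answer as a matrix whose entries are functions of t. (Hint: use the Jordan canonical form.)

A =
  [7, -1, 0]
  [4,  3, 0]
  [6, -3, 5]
e^{tA} =
  [2*t*exp(5*t) + exp(5*t), -t*exp(5*t), 0]
  [4*t*exp(5*t), -2*t*exp(5*t) + exp(5*t), 0]
  [6*t*exp(5*t), -3*t*exp(5*t), exp(5*t)]

Strategy: write A = P · J · P⁻¹ where J is a Jordan canonical form, so e^{tA} = P · e^{tJ} · P⁻¹, and e^{tJ} can be computed block-by-block.

A has Jordan form
J =
  [5, 1, 0]
  [0, 5, 0]
  [0, 0, 5]
(up to reordering of blocks).

Per-block formulas:
  For a 2×2 Jordan block J_2(5): exp(t · J_2(5)) = e^(5t)·(I + t·N), where N is the 2×2 nilpotent shift.
  For a 1×1 block at λ = 5: exp(t · [5]) = [e^(5t)].

After assembling e^{tJ} and conjugating by P, we get:

e^{tA} =
  [2*t*exp(5*t) + exp(5*t), -t*exp(5*t), 0]
  [4*t*exp(5*t), -2*t*exp(5*t) + exp(5*t), 0]
  [6*t*exp(5*t), -3*t*exp(5*t), exp(5*t)]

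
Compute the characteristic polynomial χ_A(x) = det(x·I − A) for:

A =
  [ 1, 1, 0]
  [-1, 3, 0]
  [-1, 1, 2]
x^3 - 6*x^2 + 12*x - 8

Expanding det(x·I − A) (e.g. by cofactor expansion or by noting that A is similar to its Jordan form J, which has the same characteristic polynomial as A) gives
  χ_A(x) = x^3 - 6*x^2 + 12*x - 8
which factors as (x - 2)^3. The eigenvalues (with algebraic multiplicities) are λ = 2 with multiplicity 3.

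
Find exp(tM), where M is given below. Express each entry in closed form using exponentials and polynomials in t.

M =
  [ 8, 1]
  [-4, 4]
e^{tM} =
  [2*t*exp(6*t) + exp(6*t), t*exp(6*t)]
  [-4*t*exp(6*t), -2*t*exp(6*t) + exp(6*t)]

Strategy: write M = P · J · P⁻¹ where J is a Jordan canonical form, so e^{tM} = P · e^{tJ} · P⁻¹, and e^{tJ} can be computed block-by-block.

M has Jordan form
J =
  [6, 1]
  [0, 6]
(up to reordering of blocks).

Per-block formulas:
  For a 2×2 Jordan block J_2(6): exp(t · J_2(6)) = e^(6t)·(I + t·N), where N is the 2×2 nilpotent shift.

After assembling e^{tJ} and conjugating by P, we get:

e^{tM} =
  [2*t*exp(6*t) + exp(6*t), t*exp(6*t)]
  [-4*t*exp(6*t), -2*t*exp(6*t) + exp(6*t)]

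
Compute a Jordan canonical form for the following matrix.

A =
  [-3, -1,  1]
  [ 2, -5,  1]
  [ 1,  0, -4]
J_3(-4)

The characteristic polynomial is
  det(x·I − A) = x^3 + 12*x^2 + 48*x + 64 = (x + 4)^3

Eigenvalues and multiplicities (the geometric multiplicity of λ is n − rank(A − λI), which equals the number of Jordan blocks for λ):
  λ = -4: algebraic multiplicity = 3, geometric multiplicity = 1

Determining the block sizes for each eigenvalue:
  λ = -4: one block (gm = 1), so the single block has size am = 3 → block sizes [3]

Assembling the blocks gives a Jordan form
J =
  [-4,  1,  0]
  [ 0, -4,  1]
  [ 0,  0, -4]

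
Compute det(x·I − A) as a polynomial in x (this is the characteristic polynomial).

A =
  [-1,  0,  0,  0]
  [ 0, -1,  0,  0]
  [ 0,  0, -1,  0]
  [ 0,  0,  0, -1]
x^4 + 4*x^3 + 6*x^2 + 4*x + 1

Expanding det(x·I − A) (e.g. by cofactor expansion or by noting that A is similar to its Jordan form J, which has the same characteristic polynomial as A) gives
  χ_A(x) = x^4 + 4*x^3 + 6*x^2 + 4*x + 1
which factors as (x + 1)^4. The eigenvalues (with algebraic multiplicities) are λ = -1 with multiplicity 4.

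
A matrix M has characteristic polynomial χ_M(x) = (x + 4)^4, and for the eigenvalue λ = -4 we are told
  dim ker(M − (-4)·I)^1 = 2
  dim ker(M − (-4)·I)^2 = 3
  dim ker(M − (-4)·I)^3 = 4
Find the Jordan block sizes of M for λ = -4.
Block sizes for λ = -4: [3, 1]

From the dimensions of kernels of powers, the number of Jordan blocks of size at least j is d_j − d_{j−1} where d_j = dim ker(N^j) (with d_0 = 0). Computing the differences gives [2, 1, 1].
The number of blocks of size exactly k is (#blocks of size ≥ k) − (#blocks of size ≥ k + 1), so the partition is: 1 block(s) of size 1, 1 block(s) of size 3.
In nonincreasing order the block sizes are [3, 1].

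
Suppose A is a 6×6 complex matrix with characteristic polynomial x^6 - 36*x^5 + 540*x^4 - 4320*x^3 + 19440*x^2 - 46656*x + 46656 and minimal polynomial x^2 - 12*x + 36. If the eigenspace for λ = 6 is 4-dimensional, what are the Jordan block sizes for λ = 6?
Block sizes for λ = 6: [2, 2, 1, 1]

Step 1 — from the characteristic polynomial, algebraic multiplicity of λ = 6 is 6. From dim ker(A − (6)·I) = 4, there are exactly 4 Jordan blocks for λ = 6.
Step 2 — from the minimal polynomial, the factor (x − 6)^2 tells us the largest block for λ = 6 has size 2.
Step 3 — with total size 6, 4 blocks, and largest block 2, the block sizes (in nonincreasing order) are [2, 2, 1, 1].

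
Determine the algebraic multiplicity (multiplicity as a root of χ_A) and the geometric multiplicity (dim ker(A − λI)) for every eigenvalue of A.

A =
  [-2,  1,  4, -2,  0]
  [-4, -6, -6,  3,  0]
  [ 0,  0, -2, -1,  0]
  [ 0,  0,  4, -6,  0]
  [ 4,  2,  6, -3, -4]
λ = -4: alg = 5, geom = 3

Step 1 — factor the characteristic polynomial to read off the algebraic multiplicities:
  χ_A(x) = (x + 4)^5

Step 2 — compute geometric multiplicities via the rank-nullity identity g(λ) = n − rank(A − λI):
  rank(A − (-4)·I) = 2, so dim ker(A − (-4)·I) = n − 2 = 3

Summary:
  λ = -4: algebraic multiplicity = 5, geometric multiplicity = 3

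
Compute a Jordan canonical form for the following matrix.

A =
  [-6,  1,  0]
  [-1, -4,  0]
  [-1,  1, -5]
J_2(-5) ⊕ J_1(-5)

The characteristic polynomial is
  det(x·I − A) = x^3 + 15*x^2 + 75*x + 125 = (x + 5)^3

Eigenvalues and multiplicities (the geometric multiplicity of λ is n − rank(A − λI), which equals the number of Jordan blocks for λ):
  λ = -5: algebraic multiplicity = 3, geometric multiplicity = 2

Determining the block sizes for each eigenvalue:
  λ = -5: 2 blocks summing to 3 forces exactly one block of size 2 and the rest size 1 → block sizes [2, 1]

Assembling the blocks gives a Jordan form
J =
  [-5,  1,  0]
  [ 0, -5,  0]
  [ 0,  0, -5]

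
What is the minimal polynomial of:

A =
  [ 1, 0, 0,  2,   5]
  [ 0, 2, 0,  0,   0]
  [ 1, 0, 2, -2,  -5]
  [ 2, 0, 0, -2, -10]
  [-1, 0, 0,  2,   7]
x^2 - 4*x + 4

The characteristic polynomial is χ_A(x) = (x - 2)^5, so the eigenvalues are known. The minimal polynomial is
  m_A(x) = Π_λ (x − λ)^{k_λ}
where k_λ is the size of the *largest* Jordan block for λ (equivalently, the smallest k with (A − λI)^k v = 0 for every generalised eigenvector v of λ).

  λ = 2: largest Jordan block has size 2, contributing (x − 2)^2

So m_A(x) = (x - 2)^2 = x^2 - 4*x + 4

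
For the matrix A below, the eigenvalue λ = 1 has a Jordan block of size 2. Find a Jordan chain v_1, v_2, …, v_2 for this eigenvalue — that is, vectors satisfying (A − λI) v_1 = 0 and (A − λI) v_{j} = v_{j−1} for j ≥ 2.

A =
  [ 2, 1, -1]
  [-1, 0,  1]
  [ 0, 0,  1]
A Jordan chain for λ = 1 of length 2:
v_1 = (1, -1, 0)ᵀ
v_2 = (1, 0, 0)ᵀ

Let N = A − (1)·I. We want v_2 with N^2 v_2 = 0 but N^1 v_2 ≠ 0; then v_{j-1} := N · v_j for j = 2, …, 2.

Pick v_2 = (1, 0, 0)ᵀ.
Then v_1 = N · v_2 = (1, -1, 0)ᵀ.

Sanity check: (A − (1)·I) v_1 = (0, 0, 0)ᵀ = 0. ✓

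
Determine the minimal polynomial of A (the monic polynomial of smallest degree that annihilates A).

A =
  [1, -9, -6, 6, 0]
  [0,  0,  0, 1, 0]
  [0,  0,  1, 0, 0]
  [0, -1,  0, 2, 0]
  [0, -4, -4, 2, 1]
x^3 - 3*x^2 + 3*x - 1

The characteristic polynomial is χ_A(x) = (x - 1)^5, so the eigenvalues are known. The minimal polynomial is
  m_A(x) = Π_λ (x − λ)^{k_λ}
where k_λ is the size of the *largest* Jordan block for λ (equivalently, the smallest k with (A − λI)^k v = 0 for every generalised eigenvector v of λ).

  λ = 1: largest Jordan block has size 3, contributing (x − 1)^3

So m_A(x) = (x - 1)^3 = x^3 - 3*x^2 + 3*x - 1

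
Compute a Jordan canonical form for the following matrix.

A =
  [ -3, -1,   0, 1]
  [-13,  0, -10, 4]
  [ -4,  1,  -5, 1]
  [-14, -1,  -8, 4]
J_3(-1) ⊕ J_1(-1)

The characteristic polynomial is
  det(x·I − A) = x^4 + 4*x^3 + 6*x^2 + 4*x + 1 = (x + 1)^4

Eigenvalues and multiplicities (the geometric multiplicity of λ is n − rank(A − λI), which equals the number of Jordan blocks for λ):
  λ = -1: algebraic multiplicity = 4, geometric multiplicity = 2

Determining the block sizes for each eigenvalue:
  λ = -1: with am = 4 and gm = 2, the partition is not yet determined (e.g. several partitions of 4 into 2 parts exist). Let N = A − (-1)·I. Computing rank(N^1) = 2, rank(N^2) = 1, rank(N^3) = 0; the number of blocks of size ≥ j is rank(N^{j−1}) − rank(N^j), giving [2, 1, 1]. So we have 1 block(s) of size 3, 1 block(s) of size 1 → block sizes [3, 1]

Assembling the blocks gives a Jordan form
J =
  [-1,  1,  0,  0]
  [ 0, -1,  1,  0]
  [ 0,  0, -1,  0]
  [ 0,  0,  0, -1]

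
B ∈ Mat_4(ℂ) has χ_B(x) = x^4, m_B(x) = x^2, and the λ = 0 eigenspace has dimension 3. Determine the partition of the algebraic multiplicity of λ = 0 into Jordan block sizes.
Block sizes for λ = 0: [2, 1, 1]

Step 1 — from the characteristic polynomial, algebraic multiplicity of λ = 0 is 4. From dim ker(B − (0)·I) = 3, there are exactly 3 Jordan blocks for λ = 0.
Step 2 — from the minimal polynomial, the factor (x − 0)^2 tells us the largest block for λ = 0 has size 2.
Step 3 — with total size 4, 3 blocks, and largest block 2, the block sizes (in nonincreasing order) are [2, 1, 1].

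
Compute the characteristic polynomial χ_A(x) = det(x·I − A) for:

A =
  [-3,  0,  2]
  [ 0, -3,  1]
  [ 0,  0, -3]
x^3 + 9*x^2 + 27*x + 27

Expanding det(x·I − A) (e.g. by cofactor expansion or by noting that A is similar to its Jordan form J, which has the same characteristic polynomial as A) gives
  χ_A(x) = x^3 + 9*x^2 + 27*x + 27
which factors as (x + 3)^3. The eigenvalues (with algebraic multiplicities) are λ = -3 with multiplicity 3.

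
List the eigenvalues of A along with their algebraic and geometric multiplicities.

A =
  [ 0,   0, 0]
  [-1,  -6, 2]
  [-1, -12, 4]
λ = -2: alg = 1, geom = 1; λ = 0: alg = 2, geom = 1

Step 1 — factor the characteristic polynomial to read off the algebraic multiplicities:
  χ_A(x) = x^2*(x + 2)

Step 2 — compute geometric multiplicities via the rank-nullity identity g(λ) = n − rank(A − λI):
  rank(A − (-2)·I) = 2, so dim ker(A − (-2)·I) = n − 2 = 1
  rank(A − (0)·I) = 2, so dim ker(A − (0)·I) = n − 2 = 1

Summary:
  λ = -2: algebraic multiplicity = 1, geometric multiplicity = 1
  λ = 0: algebraic multiplicity = 2, geometric multiplicity = 1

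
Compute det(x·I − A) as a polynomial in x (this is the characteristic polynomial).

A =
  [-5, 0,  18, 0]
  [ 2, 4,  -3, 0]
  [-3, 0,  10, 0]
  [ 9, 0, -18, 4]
x^4 - 13*x^3 + 60*x^2 - 112*x + 64

Expanding det(x·I − A) (e.g. by cofactor expansion or by noting that A is similar to its Jordan form J, which has the same characteristic polynomial as A) gives
  χ_A(x) = x^4 - 13*x^3 + 60*x^2 - 112*x + 64
which factors as (x - 4)^3*(x - 1). The eigenvalues (with algebraic multiplicities) are λ = 1 with multiplicity 1, λ = 4 with multiplicity 3.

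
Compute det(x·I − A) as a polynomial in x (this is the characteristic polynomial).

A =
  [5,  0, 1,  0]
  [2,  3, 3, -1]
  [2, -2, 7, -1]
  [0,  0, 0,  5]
x^4 - 20*x^3 + 150*x^2 - 500*x + 625

Expanding det(x·I − A) (e.g. by cofactor expansion or by noting that A is similar to its Jordan form J, which has the same characteristic polynomial as A) gives
  χ_A(x) = x^4 - 20*x^3 + 150*x^2 - 500*x + 625
which factors as (x - 5)^4. The eigenvalues (with algebraic multiplicities) are λ = 5 with multiplicity 4.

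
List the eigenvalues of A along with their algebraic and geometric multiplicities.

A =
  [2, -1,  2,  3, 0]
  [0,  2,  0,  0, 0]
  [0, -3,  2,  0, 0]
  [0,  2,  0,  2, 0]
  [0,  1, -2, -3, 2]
λ = 2: alg = 5, geom = 3

Step 1 — factor the characteristic polynomial to read off the algebraic multiplicities:
  χ_A(x) = (x - 2)^5

Step 2 — compute geometric multiplicities via the rank-nullity identity g(λ) = n − rank(A − λI):
  rank(A − (2)·I) = 2, so dim ker(A − (2)·I) = n − 2 = 3

Summary:
  λ = 2: algebraic multiplicity = 5, geometric multiplicity = 3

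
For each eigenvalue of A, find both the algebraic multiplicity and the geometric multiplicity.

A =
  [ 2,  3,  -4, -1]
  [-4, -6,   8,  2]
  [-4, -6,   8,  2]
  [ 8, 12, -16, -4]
λ = 0: alg = 4, geom = 3

Step 1 — factor the characteristic polynomial to read off the algebraic multiplicities:
  χ_A(x) = x^4

Step 2 — compute geometric multiplicities via the rank-nullity identity g(λ) = n − rank(A − λI):
  rank(A − (0)·I) = 1, so dim ker(A − (0)·I) = n − 1 = 3

Summary:
  λ = 0: algebraic multiplicity = 4, geometric multiplicity = 3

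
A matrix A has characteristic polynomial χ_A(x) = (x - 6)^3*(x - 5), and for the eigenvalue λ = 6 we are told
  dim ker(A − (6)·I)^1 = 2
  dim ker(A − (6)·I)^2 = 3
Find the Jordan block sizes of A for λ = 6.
Block sizes for λ = 6: [2, 1]

From the dimensions of kernels of powers, the number of Jordan blocks of size at least j is d_j − d_{j−1} where d_j = dim ker(N^j) (with d_0 = 0). Computing the differences gives [2, 1].
The number of blocks of size exactly k is (#blocks of size ≥ k) − (#blocks of size ≥ k + 1), so the partition is: 1 block(s) of size 1, 1 block(s) of size 2.
In nonincreasing order the block sizes are [2, 1].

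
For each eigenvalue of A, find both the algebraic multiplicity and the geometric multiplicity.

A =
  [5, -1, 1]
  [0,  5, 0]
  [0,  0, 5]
λ = 5: alg = 3, geom = 2

Step 1 — factor the characteristic polynomial to read off the algebraic multiplicities:
  χ_A(x) = (x - 5)^3

Step 2 — compute geometric multiplicities via the rank-nullity identity g(λ) = n − rank(A − λI):
  rank(A − (5)·I) = 1, so dim ker(A − (5)·I) = n − 1 = 2

Summary:
  λ = 5: algebraic multiplicity = 3, geometric multiplicity = 2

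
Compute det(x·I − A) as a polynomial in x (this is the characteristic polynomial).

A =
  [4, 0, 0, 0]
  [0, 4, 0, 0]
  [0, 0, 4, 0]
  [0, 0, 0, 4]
x^4 - 16*x^3 + 96*x^2 - 256*x + 256

Expanding det(x·I − A) (e.g. by cofactor expansion or by noting that A is similar to its Jordan form J, which has the same characteristic polynomial as A) gives
  χ_A(x) = x^4 - 16*x^3 + 96*x^2 - 256*x + 256
which factors as (x - 4)^4. The eigenvalues (with algebraic multiplicities) are λ = 4 with multiplicity 4.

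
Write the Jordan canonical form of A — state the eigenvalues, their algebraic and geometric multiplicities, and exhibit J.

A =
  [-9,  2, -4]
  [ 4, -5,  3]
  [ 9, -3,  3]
J_2(-4) ⊕ J_1(-3)

The characteristic polynomial is
  det(x·I − A) = x^3 + 11*x^2 + 40*x + 48 = (x + 3)*(x + 4)^2

Eigenvalues and multiplicities (the geometric multiplicity of λ is n − rank(A − λI), which equals the number of Jordan blocks for λ):
  λ = -4: algebraic multiplicity = 2, geometric multiplicity = 1
  λ = -3: algebraic multiplicity = 1, geometric multiplicity = 1

Determining the block sizes for each eigenvalue:
  λ = -4: one block (gm = 1), so the single block has size am = 2 → block sizes [2]
  λ = -3: one block (gm = 1), so the single block has size am = 1 → block sizes [1]

Assembling the blocks gives a Jordan form
J =
  [-4,  1,  0]
  [ 0, -4,  0]
  [ 0,  0, -3]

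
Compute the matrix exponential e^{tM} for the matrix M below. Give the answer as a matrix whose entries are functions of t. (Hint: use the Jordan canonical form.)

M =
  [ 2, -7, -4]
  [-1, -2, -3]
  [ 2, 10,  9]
e^{tM} =
  [-t*exp(3*t) + exp(3*t), t^2*exp(3*t) - 7*t*exp(3*t), t^2*exp(3*t)/2 - 4*t*exp(3*t)]
  [-t*exp(3*t), t^2*exp(3*t) - 5*t*exp(3*t) + exp(3*t), t^2*exp(3*t)/2 - 3*t*exp(3*t)]
  [2*t*exp(3*t), -2*t^2*exp(3*t) + 10*t*exp(3*t), -t^2*exp(3*t) + 6*t*exp(3*t) + exp(3*t)]

Strategy: write M = P · J · P⁻¹ where J is a Jordan canonical form, so e^{tM} = P · e^{tJ} · P⁻¹, and e^{tJ} can be computed block-by-block.

M has Jordan form
J =
  [3, 1, 0]
  [0, 3, 1]
  [0, 0, 3]
(up to reordering of blocks).

Per-block formulas:
  For a 3×3 Jordan block J_3(3): exp(t · J_3(3)) = e^(3t)·(I + t·N + (t^2/2)·N^2), where N is the 3×3 nilpotent shift.

After assembling e^{tJ} and conjugating by P, we get:

e^{tM} =
  [-t*exp(3*t) + exp(3*t), t^2*exp(3*t) - 7*t*exp(3*t), t^2*exp(3*t)/2 - 4*t*exp(3*t)]
  [-t*exp(3*t), t^2*exp(3*t) - 5*t*exp(3*t) + exp(3*t), t^2*exp(3*t)/2 - 3*t*exp(3*t)]
  [2*t*exp(3*t), -2*t^2*exp(3*t) + 10*t*exp(3*t), -t^2*exp(3*t) + 6*t*exp(3*t) + exp(3*t)]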